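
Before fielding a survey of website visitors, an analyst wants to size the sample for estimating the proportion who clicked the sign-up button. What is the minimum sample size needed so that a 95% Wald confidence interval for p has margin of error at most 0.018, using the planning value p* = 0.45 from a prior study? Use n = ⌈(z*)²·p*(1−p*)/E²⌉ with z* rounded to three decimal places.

n = 2935

For 95% confidence, z* = 1.960.
p*(1−p*) = 0.45·0.55 = 0.2475.
(z*)²·p*(1−p*)/E² = 3.841600·0.2475/0.000324 = 2934.556.
Rounding up, n = 2935.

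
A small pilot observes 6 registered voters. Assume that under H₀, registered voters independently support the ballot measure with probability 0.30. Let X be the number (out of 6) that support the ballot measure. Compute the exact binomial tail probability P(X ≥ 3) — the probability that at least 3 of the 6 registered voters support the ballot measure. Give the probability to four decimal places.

X is binomial with n = 6 and p = 0.30.
P(X ≥ 3) = C(6,3)·0.30^3·0.70^3 + C(6,4)·0.30^4·0.70^2 + C(6,5)·0.30^5·0.70^1 + C(6,6)·0.30^6·0.70^0.
= 0.185220 + 0.059535 + 0.010206 + 0.000729 = 0.2557.

P = 0.2557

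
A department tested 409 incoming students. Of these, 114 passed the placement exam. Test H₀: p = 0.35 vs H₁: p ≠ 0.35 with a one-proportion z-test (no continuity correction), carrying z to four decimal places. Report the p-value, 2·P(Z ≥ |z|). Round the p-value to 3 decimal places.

p-value = 0.003

Sample proportion p̂ = 114/409 = 0.27873.
Under H₀, SE = √(p₀(1−p₀)/n) = √(0.35·0.65/409) = √0.000556235 = 0.023585.
Test statistic (full precision, shown to 4 dp): z = (114/409 − 0.35)/SE₀ ≈ -3.0219.
p-value = 2·P(Z ≥ |z|) with z = -3.0219 → 0.003.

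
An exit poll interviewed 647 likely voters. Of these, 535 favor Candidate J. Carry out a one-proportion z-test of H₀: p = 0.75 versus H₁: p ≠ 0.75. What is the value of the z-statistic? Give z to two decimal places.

Sample proportion p̂ = 535/647 = 0.82689.
Null standard error: √(0.75·0.25/647) = √0.000289799 = 0.017023.
z = (p̂ − p₀)/SE = (0.82689 − 0.75)/0.017023 = 4.52.

z = 4.52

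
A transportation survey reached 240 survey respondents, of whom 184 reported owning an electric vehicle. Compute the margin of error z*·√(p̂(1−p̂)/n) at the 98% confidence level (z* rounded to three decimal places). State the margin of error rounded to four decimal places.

ME = 0.0635

The sample proportion is 184/240 = 0.76667.
Standard error of p̂: √(0.178889/240) = √0.000745370 = 0.027301.
z* = 2.326 at the 98% level.
So ME = 0.0635.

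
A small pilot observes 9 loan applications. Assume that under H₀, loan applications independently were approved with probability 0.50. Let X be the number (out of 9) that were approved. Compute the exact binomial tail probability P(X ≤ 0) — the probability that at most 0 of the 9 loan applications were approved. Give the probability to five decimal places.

P = 0.00195

X ~ Binomial(n=9, p=0.50).
P(X ≤ 0) = C(9,0)·0.50^0·0.50^9.
= 0.001953 = 0.00195.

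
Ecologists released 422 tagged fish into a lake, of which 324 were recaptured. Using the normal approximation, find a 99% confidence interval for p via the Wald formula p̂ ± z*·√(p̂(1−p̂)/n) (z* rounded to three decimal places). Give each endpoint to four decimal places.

The sample proportion is 324/422 = 0.76777.
SE = √(p̂(1−p̂)/n) = √(0.178298/422) = 0.020555.
The 99% critical value is z* = 2.576.
Margin of error: 2.576 × 0.020555 = 0.05295.
Interval: 0.76777 ± 0.05295 → (0.7148, 0.8207).

(0.7148, 0.8207)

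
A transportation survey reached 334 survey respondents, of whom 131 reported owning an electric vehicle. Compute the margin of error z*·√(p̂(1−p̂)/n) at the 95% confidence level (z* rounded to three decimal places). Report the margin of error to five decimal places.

With x = 131 successes in n = 334, p̂ = 0.39222.
SE = √(p̂(1−p̂)/n) = √(0.238383/334) = 0.026716.
For 95% confidence, z* = 1.960.
So ME = 0.05236.

ME = 0.05236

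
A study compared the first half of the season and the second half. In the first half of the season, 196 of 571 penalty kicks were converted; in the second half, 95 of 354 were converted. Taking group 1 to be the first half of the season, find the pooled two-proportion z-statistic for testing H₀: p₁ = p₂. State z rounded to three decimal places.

z = 2.384

Sample proportions: p̂₁ = 196/571 = 0.34326 and p̂₂ = 95/354 = 0.26836.
Pooled p̂ = (196+95)/(571+354) = 291/925 = 0.31459.
Pooled SE = √[0.2156248·0.00457617] ≈ 0.031412.
z = 0.07490/0.031412 = 2.384.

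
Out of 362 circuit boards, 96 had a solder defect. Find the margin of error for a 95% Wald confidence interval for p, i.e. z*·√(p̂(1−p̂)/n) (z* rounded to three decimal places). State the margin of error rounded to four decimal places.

ME = 0.0455

Sample proportion p̂ = 96/362 = 0.26519.
SE(p̂) = √(0.26519·0.73481/362) = 0.023201.
The 95% critical value is z* = 1.960.
Margin of error = z*·SE = 1.960 × 0.023201 = 0.0455.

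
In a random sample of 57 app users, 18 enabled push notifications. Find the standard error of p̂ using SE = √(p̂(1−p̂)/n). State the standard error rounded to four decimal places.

SE = 0.0616

With x = 18 successes in n = 57, p̂ = 0.31579.
p̂(1−p̂) = 0.216067.
SE = √(0.216067/57) = √0.003790649 = 0.0616.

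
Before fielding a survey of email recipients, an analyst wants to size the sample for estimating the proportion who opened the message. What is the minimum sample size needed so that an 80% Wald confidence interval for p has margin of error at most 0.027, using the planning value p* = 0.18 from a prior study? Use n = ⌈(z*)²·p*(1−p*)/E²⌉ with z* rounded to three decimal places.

z* = 1.282 at the 80% level.
p*(1−p*) = 0.1476.
Required n before rounding: 1.643524 × 0.1476 / 0.027² = 332.763.
Rounding up, n = 333.

n = 333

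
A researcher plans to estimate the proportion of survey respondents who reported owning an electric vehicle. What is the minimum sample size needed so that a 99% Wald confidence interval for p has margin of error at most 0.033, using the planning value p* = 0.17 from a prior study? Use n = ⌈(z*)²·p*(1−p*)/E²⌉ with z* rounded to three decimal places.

For 99% confidence, z* = 2.576.
p*(1−p*) = 0.1411.
(z*)²·p*(1−p*)/E² = 6.635776·0.1411/0.001089 = 859.787.
⌈859.787⌉ = 860.

n = 860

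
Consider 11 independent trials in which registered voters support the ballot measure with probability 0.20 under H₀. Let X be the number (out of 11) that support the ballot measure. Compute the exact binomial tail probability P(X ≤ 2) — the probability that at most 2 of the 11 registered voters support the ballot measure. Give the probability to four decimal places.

X ~ Binomial(n=11, p=0.20).
P(X ≤ 2) = C(11,0)·0.20^0·0.80^11 + C(11,1)·0.20^1·0.80^10 + C(11,2)·0.20^2·0.80^9.
= 0.085899 + 0.236223 + 0.295279 = 0.6174.

P = 0.6174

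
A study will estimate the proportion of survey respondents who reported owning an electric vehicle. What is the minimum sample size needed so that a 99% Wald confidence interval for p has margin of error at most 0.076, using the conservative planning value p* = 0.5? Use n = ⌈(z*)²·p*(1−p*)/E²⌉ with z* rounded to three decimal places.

For 99% confidence, z* = 2.576.
p*(1−p*) = 0.50·0.50 = 0.2500.
Required n before rounding: 6.635776 × 0.2500 / 0.076² = 287.213.
⌈287.213⌉ = 288.

n = 288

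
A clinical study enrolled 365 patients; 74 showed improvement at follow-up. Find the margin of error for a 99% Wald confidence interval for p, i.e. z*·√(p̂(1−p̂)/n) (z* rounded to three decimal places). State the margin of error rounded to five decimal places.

ME = 0.05421

Sample proportion p̂ = 74/365 = 0.20274.
Standard error of p̂: √(0.161636/365) = √0.000442839 = 0.021044.
z* = 2.576 at the 99% level.
So ME = 0.05421.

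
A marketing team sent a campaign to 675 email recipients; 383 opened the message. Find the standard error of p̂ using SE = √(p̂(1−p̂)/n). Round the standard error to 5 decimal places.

SE = 0.01907

The sample proportion is 383/675 = 0.56741.
p̂(1−p̂) = 0.56741·0.43259 = 0.245456.
Dividing by n and taking the root: √0.000363639 = 0.01907.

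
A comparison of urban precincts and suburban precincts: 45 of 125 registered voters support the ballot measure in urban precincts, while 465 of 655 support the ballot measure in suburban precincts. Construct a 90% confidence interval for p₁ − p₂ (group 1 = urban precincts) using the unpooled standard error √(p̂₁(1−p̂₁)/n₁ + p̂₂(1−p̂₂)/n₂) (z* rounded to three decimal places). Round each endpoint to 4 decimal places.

p̂₁ = 45/125 = 0.36000, p̂₂ = 465/655 = 0.70992; p̂₁ − p̂₂ = -0.34992.
Unpooled SE = √(p̂₁(1−p̂₁)/n₁ + p̂₂(1−p̂₂)/n₂) = √(0.001843200 + 0.000314400) = 0.046450.
For 90% confidence, z* = 1.645. Margin of error = 0.07641.
Interval: -0.34992 ± 0.07641 → (-0.4263, -0.2735).

(-0.4263, -0.2735)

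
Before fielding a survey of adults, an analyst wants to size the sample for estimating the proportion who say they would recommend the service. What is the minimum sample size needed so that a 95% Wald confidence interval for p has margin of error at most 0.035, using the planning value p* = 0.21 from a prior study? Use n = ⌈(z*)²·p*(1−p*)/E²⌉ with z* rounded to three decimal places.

n = 521

z* = 1.960 at the 95% level.
p*(1−p*) = 0.1659.
Required n before rounding: 3.841600 × 0.1659 / 0.035² = 520.262.
Rounding up, n = 521.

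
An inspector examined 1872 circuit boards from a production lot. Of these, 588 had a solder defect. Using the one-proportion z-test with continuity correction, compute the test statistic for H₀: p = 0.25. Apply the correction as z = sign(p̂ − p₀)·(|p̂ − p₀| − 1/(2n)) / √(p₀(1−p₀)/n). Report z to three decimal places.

z = 6.378

With x = 588 successes in n = 1872, p̂ = 0.31410. p̂ − p₀ = 0.064103.
Continuity correction 1/(2n) = 1/3744 = 0.000267.
Corrected numerator: |0.064103| − 0.000267 = 0.063836.
Null standard error: √(0.25·0.75/1872) = √0.000100160 = 0.010008.
z = +0.063836/0.010008 = 6.378.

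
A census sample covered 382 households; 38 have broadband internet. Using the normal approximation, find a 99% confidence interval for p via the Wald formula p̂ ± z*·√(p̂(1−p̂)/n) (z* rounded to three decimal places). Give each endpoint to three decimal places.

(0.060, 0.139)

p̂ = 38/382 = 0.09948.
SE(p̂) = √(0.09948·0.90052/382) = 0.015314.
The 99% critical value is z* = 2.576.
Margin of error: 2.576 × 0.015314 = 0.03945.
Interval: 0.09948 ± 0.03945 → (0.060, 0.139).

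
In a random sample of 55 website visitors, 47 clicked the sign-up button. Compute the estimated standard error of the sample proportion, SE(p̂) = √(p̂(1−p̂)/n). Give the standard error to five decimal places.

With x = 47 successes in n = 55, p̂ = 0.85455.
p̂(1−p̂) = 0.85455·0.14545 = 0.124294.
SE = √(0.124294/55) = 0.04754.

SE = 0.04754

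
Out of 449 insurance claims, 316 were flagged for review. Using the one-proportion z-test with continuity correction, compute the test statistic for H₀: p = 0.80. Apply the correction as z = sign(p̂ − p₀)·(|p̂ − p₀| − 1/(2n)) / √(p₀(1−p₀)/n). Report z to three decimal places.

Sample proportion p̂ = 316/449 = 0.70379. p̂ − p₀ = -0.096214.
Continuity correction 1/(2n) = 1/898 = 0.001114.
Corrected numerator: |-0.096214| − 0.001114 = 0.095100.
SE₀ = √(0.80·0.20/449) = 0.018877.
z = (−)0.095100/0.018877 = -5.038.

z = -5.038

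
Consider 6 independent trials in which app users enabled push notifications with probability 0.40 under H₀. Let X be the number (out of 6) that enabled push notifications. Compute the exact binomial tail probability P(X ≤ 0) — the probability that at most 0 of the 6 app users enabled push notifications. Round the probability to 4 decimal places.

X is binomial with n = 6 and p = 0.40.
P(X ≤ 0) = C(6,0)·0.40^0·0.60^6.
= 0.046656 = 0.0467.

P = 0.0467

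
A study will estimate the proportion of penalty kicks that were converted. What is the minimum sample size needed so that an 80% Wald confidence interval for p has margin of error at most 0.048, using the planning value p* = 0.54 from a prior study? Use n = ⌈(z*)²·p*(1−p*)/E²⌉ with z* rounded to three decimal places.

n = 178

For 80% confidence, z* = 1.282.
p*(1−p*) = 0.2484.
Required n before rounding: 1.643524 × 0.2484 / 0.048² = 177.192.
Rounding up, n = 178.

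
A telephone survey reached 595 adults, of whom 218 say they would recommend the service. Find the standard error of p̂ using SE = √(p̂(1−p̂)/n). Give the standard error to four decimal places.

SE = 0.0198

With x = 218 successes in n = 595, p̂ = 0.36639.
p̂(1−p̂) = 0.232148.
Dividing by n and taking the root: √0.000390165 = 0.0198.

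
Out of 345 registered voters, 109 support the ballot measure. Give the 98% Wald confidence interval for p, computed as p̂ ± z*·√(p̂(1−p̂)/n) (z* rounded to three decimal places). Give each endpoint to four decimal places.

With x = 109 successes in n = 345, p̂ = 0.31594.
SE = √(p̂(1−p̂)/n) = √(0.216123/345) = 0.025029.
The 98% critical value is z* = 2.326.
Margin of error: 2.326 × 0.025029 = 0.05822.
CI: 0.31594 ± 0.05822 = (0.2577, 0.3742).

(0.2577, 0.3742)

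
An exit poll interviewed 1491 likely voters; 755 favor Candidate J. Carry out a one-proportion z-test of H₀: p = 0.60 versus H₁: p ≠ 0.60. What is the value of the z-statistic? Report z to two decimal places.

z = -7.38

p̂ = 755/1491 = 0.50637.
SE₀ = √(0.60·0.40/1491) = 0.012687.
z = (p̂ − p₀)/SE = (0.50637 − 0.60)/0.012687 = -7.38.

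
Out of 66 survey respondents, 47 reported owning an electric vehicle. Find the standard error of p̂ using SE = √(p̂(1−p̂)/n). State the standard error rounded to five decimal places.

SE = 0.05573

p̂ = 47/66 = 0.71212.
p̂(1−p̂) = 0.205005.
SE = √(0.205005/66) = √0.003106136 = 0.05573.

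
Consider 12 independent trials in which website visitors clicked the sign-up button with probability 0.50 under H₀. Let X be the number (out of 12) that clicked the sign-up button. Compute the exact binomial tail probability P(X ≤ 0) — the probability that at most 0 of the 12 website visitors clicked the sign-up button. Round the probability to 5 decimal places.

X is binomial with n = 12 and p = 0.50.
P(X ≤ 0) = C(12,0)·0.50^0·0.50^12.
= 0.000244 = 0.00024.

P = 0.00024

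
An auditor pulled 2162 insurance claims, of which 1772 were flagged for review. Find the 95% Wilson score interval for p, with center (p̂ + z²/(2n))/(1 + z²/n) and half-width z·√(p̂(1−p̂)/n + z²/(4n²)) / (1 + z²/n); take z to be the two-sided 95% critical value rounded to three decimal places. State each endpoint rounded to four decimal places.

p̂ = 1772/2162 = 0.81961; z = 1.960, so z² = 3.841600.
Denominator 1 + z²/n = 1 + 3.841600/2162 = 1.001777.
Adjusted center: (0.81961 + z²/(2n))/1.001777 = 0.81904.
Radicand: p̂(1−p̂)/n + z²/(4n²) = 0.000068385 + 0.000000205 = 0.000068590.
Half-width = 1.960·√0.000068590/1.001777 = 0.01620.
CI: 0.81904 ± 0.01620 = (0.8028, 0.8352).

(0.8028, 0.8352)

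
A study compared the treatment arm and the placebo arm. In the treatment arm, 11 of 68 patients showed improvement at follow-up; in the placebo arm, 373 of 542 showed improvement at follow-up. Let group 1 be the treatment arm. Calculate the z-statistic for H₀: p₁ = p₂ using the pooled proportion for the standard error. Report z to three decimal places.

p̂₁ = 11/68 = 0.16176, p̂₂ = 373/542 = 0.68819.
Pooling: p̂ = 384/610 = 0.62951.
Pooled SE = √[0.2332276·0.01655090] ≈ 0.062130.
z = -0.52643/0.062130 = -8.473.

z = -8.473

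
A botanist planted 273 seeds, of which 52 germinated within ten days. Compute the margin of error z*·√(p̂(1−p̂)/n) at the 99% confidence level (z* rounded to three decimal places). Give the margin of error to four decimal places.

ME = 0.0612

Sample proportion p̂ = 52/273 = 0.19048.
SE = √(p̂(1−p̂)/n) = √(0.154195/273) = 0.023766.
The 99% critical value is z* = 2.576.
ME = 2.576·0.023766 = 0.0612.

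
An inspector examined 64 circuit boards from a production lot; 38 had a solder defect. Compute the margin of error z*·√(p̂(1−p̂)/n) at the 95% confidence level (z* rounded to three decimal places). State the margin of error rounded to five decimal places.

The sample proportion is 38/64 = 0.59375.
SE(p̂) = √(0.59375·0.40625/64) = 0.061392.
The 95% critical value is z* = 1.960.
So ME = 0.12033.

ME = 0.12033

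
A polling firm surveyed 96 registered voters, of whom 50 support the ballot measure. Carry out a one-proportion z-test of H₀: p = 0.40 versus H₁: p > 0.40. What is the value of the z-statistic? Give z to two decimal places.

p̂ = 50/96 = 0.52083.
SE₀ = √(0.40·0.60/96) = 0.050000.
Test statistic: z = 0.12083/0.050000 = 2.42.

z = 2.42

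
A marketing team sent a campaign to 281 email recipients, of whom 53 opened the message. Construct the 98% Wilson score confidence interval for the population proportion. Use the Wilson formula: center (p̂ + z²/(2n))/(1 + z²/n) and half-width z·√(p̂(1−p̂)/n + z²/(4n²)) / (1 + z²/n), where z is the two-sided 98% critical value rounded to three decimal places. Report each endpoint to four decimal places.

(0.1404, 0.2486)

Here p̂ = 53/281 = 0.18861 and z = 2.326 (z² = 5.410276).
Denominator 1 + z²/n = 1 + 5.410276/281 = 1.019254.
Adjusted center: (0.18861 + z²/(2n))/1.019254 = 0.19449.
Radicand: p̂(1−p̂)/n + z²/(4n²) = 0.000544618 + 0.000017130 = 0.000561748.
Half-width = 2.326·√0.000561748/1.019254 = 0.05409.
So the interval runs from 0.1404 to 0.2486.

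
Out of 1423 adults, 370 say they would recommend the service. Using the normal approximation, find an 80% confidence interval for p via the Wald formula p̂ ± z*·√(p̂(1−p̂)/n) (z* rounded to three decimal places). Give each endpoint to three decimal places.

The sample proportion is 370/1423 = 0.26001.
SE(p̂) = √(0.26001·0.73999/1423) = 0.011628.
For 80% confidence, z* = 1.282.
Margin of error: 1.282 × 0.011628 = 0.01491.
CI: 0.26001 ± 0.01491 = (0.245, 0.275).

(0.245, 0.275)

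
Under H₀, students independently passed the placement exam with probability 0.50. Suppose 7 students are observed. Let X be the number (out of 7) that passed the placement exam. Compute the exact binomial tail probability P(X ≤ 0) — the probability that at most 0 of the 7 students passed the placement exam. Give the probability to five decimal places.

P = 0.00781

X is binomial with n = 7 and p = 0.50.
P(X ≤ 0) = C(7,0)·0.50^0·0.50^7.
= 0.007812 = 0.00781.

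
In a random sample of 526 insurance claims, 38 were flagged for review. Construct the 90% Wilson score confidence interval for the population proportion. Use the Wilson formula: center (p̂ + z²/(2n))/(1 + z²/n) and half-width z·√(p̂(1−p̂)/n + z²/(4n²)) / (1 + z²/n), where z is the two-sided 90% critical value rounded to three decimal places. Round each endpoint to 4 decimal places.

p̂ = 38/526 = 0.07224; z = 1.645, so z² = 2.706025.
1 + z²/n = 1.005145.
Center = (0.07224 + 0.002572)/1.005145 = 0.07443.
Radicand: p̂(1−p̂)/n + z²/(4n²) = 0.000127423 + 0.000002445 = 0.000129868.
Half-width = 1.645·√0.000129868/1.005145 = 0.01865.
So the interval runs from 0.0558 to 0.0931.

(0.0558, 0.0931)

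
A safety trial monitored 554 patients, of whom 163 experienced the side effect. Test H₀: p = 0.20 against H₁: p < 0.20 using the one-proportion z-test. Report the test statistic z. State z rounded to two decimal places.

Sample proportion p̂ = 163/554 = 0.29422.
SE₀ = √(0.20·0.80/554) = 0.016994.
Test statistic: z = 0.09422/0.016994 = 5.54.

z = 5.54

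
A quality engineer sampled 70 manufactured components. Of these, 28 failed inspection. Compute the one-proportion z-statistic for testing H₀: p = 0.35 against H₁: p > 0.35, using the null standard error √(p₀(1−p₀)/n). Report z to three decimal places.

Sample proportion p̂ = 28/70 = 0.40000.
SE₀ = √(0.35·0.65/70) = 0.057009.
Test statistic: z = 0.05000/0.057009 = 0.877.

z = 0.877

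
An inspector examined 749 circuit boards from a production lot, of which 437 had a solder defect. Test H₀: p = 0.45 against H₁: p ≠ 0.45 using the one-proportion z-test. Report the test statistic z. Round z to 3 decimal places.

With x = 437 successes in n = 749, p̂ = 0.58344.
SE₀ = √(0.45·0.55/749) = 0.018178.
z = (0.58344 − 0.45)/0.018178 = 0.13344/0.018178 = 7.341.

z = 7.341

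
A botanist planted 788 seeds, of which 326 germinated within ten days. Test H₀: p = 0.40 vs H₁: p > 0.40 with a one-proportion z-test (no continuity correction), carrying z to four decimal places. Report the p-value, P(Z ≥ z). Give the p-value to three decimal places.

p-value = 0.216

The sample proportion is 326/788 = 0.41371.
SE₀ = √(0.40·0.60/788) = 0.017452.
Test statistic (full precision, shown to 4 dp): z = (326/788 − 0.40)/SE₀ ≈ 0.7853.
From the standard normal, P(Z ≥ z) = 0.216.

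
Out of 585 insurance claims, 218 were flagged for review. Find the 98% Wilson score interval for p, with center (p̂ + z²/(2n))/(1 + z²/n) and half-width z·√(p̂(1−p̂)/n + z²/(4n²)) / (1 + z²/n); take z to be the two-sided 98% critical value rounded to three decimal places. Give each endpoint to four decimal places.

Here p̂ = 218/585 = 0.37265 and z = 2.326 (z² = 5.410276).
1 + z²/n = 1.009248.
Center = (0.37265 + 0.004624)/1.009248 = 0.37382.
Radicand: p̂(1−p̂)/n + z²/(4n²) = 0.000399627 + 0.000003952 = 0.000403579.
Half-width = 2.326·√0.000403579/1.009248 = 0.04630.
So the interval runs from 0.3275 to 0.4201.

(0.3275, 0.4201)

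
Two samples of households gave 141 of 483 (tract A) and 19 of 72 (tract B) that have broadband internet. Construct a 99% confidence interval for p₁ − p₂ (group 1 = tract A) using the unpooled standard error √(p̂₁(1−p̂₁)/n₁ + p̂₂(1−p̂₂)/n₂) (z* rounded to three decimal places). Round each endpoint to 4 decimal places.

p̂₁ = 0.29193, p̂₂ = 0.26389, so the observed difference is 0.02804.
SE = √(0.000427961 + 0.002697938) = √0.003125899 = 0.055910.
For 99% confidence, z* = 2.576. Margin = 2.576·0.055910 = 0.14402.
So the interval runs from -0.1160 to 0.1721.

(-0.1160, 0.1721)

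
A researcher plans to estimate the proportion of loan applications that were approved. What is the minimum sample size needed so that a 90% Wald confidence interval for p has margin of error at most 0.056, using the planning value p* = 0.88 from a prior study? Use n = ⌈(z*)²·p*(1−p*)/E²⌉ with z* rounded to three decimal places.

n = 92

For 90% confidence, z* = 1.645.
p*(1−p*) = 0.1056.
(z*)²·p*(1−p*)/E² = 2.706025·0.1056/0.003136 = 91.121.
⌈91.121⌉ = 92.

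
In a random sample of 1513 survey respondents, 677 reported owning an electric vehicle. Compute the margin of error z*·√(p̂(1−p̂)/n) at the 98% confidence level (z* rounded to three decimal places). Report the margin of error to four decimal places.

The sample proportion is 677/1513 = 0.44746.
SE = √(p̂(1−p̂)/n) = √(0.247239/1513) = 0.012783.
z* = 2.326 at the 98% level.
Margin of error = z*·SE = 2.326 × 0.012783 = 0.0297.

ME = 0.0297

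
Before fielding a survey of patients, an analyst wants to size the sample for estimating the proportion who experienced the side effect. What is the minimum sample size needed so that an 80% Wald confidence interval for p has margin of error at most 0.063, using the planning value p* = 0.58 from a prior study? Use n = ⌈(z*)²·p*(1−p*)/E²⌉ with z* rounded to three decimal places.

n = 101

z* = 1.282 at the 80% level.
p*(1−p*) = 0.58·0.42 = 0.2436.
(z*)²·p*(1−p*)/E² = 1.643524·0.2436/0.003969 = 100.872.
Rounding up, n = 101.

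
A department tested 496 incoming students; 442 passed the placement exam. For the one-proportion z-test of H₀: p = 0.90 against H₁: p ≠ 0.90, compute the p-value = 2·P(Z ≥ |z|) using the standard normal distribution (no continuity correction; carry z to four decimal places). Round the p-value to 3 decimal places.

The sample proportion is 442/496 = 0.89113.
Under H₀, SE = √(p₀(1−p₀)/n) = √(0.90·0.10/496) = √0.000181452 = 0.013470.
Test statistic (full precision, shown to 4 dp): z = (442/496 − 0.90)/SE₀ ≈ -0.6586.
p-value = 2·P(Z ≥ |z|) with z = -0.6586 → 0.510.

p-value = 0.510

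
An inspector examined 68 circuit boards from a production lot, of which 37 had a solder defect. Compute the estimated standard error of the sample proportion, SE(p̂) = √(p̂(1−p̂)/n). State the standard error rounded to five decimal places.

Sample proportion p̂ = 37/68 = 0.54412.
p̂(1−p̂) = 0.248053.
SE = √(0.248053/68) = √0.003647838 = 0.06040.

SE = 0.06040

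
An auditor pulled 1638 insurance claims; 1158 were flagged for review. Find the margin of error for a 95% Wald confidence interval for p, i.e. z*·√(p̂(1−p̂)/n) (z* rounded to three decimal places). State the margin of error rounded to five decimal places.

ME = 0.02204

p̂ = 1158/1638 = 0.70696.
SE(p̂) = √(0.70696·0.29304/1638) = 0.011246.
For 95% confidence, z* = 1.960.
ME = 1.960·0.011246 = 0.02204.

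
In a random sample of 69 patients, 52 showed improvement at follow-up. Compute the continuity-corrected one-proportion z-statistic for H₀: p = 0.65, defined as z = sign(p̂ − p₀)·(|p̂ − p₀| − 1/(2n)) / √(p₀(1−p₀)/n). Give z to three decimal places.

p̂ = 52/69 = 0.75362. p̂ − p₀ = 0.103623.
1/(2n) = 0.007246.
Corrected numerator: |0.103623| − 0.007246 = 0.096377.
Null standard error: √(0.65·0.35/69) = √0.003297101 = 0.057420.
z = (+)0.096377/0.057420 = 1.678.

z = 1.678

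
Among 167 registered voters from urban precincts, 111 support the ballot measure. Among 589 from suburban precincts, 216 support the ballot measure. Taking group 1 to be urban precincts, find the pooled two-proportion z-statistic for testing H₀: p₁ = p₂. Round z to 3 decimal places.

p̂₁ = 111/167 = 0.66467, p̂₂ = 216/589 = 0.36672.
Pooling: p̂ = 327/756 = 0.43254.
SE = √[p̂(1−p̂)(1/n₁+1/n₂)] = √[0.43254·0.56746·(1/167+1/589)] ≈ 0.043434.
z = 0.29795/0.043434 = 6.860.

z = 6.860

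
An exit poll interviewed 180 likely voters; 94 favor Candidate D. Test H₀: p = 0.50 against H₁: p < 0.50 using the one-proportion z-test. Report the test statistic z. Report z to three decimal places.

z = 0.596

With x = 94 successes in n = 180, p̂ = 0.52222.
SE₀ = √(0.50·0.50/180) = 0.037268.
z = (0.52222 − 0.50)/0.037268 = 0.02222/0.037268 = 0.596.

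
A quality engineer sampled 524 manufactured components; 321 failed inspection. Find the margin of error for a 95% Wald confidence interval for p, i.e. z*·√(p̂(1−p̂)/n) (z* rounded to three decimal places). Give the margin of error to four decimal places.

ME = 0.0417

Sample proportion p̂ = 321/524 = 0.61260.
SE = √(p̂(1−p̂)/n) = √(0.237322/524) = 0.021282.
z* = 1.960 at the 95% level.
ME = 1.960·0.021282 = 0.0417.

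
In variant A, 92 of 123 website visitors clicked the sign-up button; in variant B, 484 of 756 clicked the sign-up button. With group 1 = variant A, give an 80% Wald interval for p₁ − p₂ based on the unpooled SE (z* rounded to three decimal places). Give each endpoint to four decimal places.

(0.0528, 0.1627)

p̂₁ = 0.74797, p̂₂ = 0.64021, so the observed difference is 0.10776.
SE = √(0.001532619 + 0.000304683) = √0.001837302 = 0.042864.
z* = 1.282 at the 80% level. Margin of error = 0.05495.
Interval: 0.10776 ± 0.05495 → (0.0528, 0.1627).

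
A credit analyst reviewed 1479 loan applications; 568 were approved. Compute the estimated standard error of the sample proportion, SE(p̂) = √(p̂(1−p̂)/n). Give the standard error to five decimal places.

With x = 568 successes in n = 1479, p̂ = 0.38404.
p̂(1−p̂) = 0.38404·0.61596 = 0.236553.
Dividing by n and taking the root: √0.000159941 = 0.01265.

SE = 0.01265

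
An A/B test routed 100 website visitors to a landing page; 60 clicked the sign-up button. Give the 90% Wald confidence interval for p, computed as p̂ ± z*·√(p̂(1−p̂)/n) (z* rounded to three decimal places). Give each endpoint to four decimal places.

(0.5194, 0.6806)

With x = 60 successes in n = 100, p̂ = 0.60000.
SE = √(p̂(1−p̂)/n) = √(0.240000/100) = 0.048990.
For 90% confidence, z* = 1.645.
Margin = 1.645·0.048990 = 0.08059.
So the interval runs from 0.5194 to 0.6806.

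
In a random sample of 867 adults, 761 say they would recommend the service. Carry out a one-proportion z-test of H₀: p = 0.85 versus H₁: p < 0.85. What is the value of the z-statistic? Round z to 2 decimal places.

The sample proportion is 761/867 = 0.87774.
Under H₀, SE = √(p₀(1−p₀)/n) = √(0.85·0.15/867) = √0.000147059 = 0.012127.
z = (p̂ − p₀)/SE = (0.87774 − 0.85)/0.012127 = 2.29.

z = 2.29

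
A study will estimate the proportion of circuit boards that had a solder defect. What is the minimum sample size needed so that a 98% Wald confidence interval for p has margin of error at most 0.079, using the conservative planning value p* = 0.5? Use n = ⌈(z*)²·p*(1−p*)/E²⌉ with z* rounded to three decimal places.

n = 217

The 98% critical value is z* = 2.326.
p*(1−p*) = 0.50·0.50 = 0.2500.
(z*)²·p*(1−p*)/E² = 5.410276·0.2500/0.006241 = 216.723.
Rounding up, n = 217.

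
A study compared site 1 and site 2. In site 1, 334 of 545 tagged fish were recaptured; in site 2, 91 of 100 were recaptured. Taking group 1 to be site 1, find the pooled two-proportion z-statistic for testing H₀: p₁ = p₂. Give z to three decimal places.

z = -5.762

p̂₁ = 334/545 = 0.61284, p̂₂ = 91/100 = 0.91000.
Pooling: p̂ = 425/645 = 0.65891.
Pooled SE = √[0.2247461·0.01183486] ≈ 0.051574.
z = (p̂₁ − p̂₂)/SE = (0.61284 − 0.91000)/0.051574 = -0.29716/0.051574 = -5.762.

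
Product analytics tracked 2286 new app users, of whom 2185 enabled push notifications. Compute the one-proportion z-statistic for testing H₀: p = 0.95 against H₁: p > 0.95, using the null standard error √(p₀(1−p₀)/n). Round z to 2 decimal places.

Sample proportion p̂ = 2185/2286 = 0.95582.
Null standard error: √(0.95·0.05/2286) = √0.000020779 = 0.004558.
Test statistic: z = 0.00582/0.004558 = 1.28.

z = 1.28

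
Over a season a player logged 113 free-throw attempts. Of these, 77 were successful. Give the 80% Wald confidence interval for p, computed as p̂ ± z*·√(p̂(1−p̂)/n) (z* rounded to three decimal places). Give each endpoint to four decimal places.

The sample proportion is 77/113 = 0.68142.
Standard error of p̂: √(0.217088/113) = √0.001921135 = 0.043831.
z* = 1.282 at the 80% level.
Margin = 1.282·0.043831 = 0.05619.
Interval: 0.68142 ± 0.05619 → (0.6252, 0.7376).

(0.6252, 0.7376)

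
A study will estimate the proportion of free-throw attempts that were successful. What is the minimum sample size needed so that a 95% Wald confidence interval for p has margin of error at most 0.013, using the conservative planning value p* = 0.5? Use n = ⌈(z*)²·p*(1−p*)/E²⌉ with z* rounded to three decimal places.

The 95% critical value is z* = 1.960.
p*(1−p*) = 0.2500.
Required n before rounding: 3.841600 × 0.2500 / 0.013² = 5682.840.
⌈5682.840⌉ = 5683.

n = 5683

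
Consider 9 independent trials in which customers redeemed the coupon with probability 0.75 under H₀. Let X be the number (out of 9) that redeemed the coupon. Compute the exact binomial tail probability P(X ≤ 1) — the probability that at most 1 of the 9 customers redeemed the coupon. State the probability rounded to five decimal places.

X is binomial with n = 9 and p = 0.75.
P(X ≤ 1) = C(9,0)·0.75^0·0.25^9 + C(9,1)·0.75^1·0.25^8.
= 0.000004 + 0.000103 = 0.00011.

P = 0.00011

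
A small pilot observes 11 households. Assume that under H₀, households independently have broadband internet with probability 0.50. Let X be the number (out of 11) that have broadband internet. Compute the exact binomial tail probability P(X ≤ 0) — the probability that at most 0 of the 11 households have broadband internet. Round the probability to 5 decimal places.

P = 0.00049

X is binomial with n = 11 and p = 0.50.
P(X ≤ 0) = C(11,0)·0.50^0·0.50^11.
= 0.000488 = 0.00049.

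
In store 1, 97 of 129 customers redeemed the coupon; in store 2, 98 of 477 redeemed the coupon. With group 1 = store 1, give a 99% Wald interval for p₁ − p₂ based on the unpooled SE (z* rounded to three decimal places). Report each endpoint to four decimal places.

(0.4376, 0.6554)

p̂₁ = 97/129 = 0.75194, p̂₂ = 98/477 = 0.20545; p̂₁ − p̂₂ = 0.54649.
Unpooled SE = √(p̂₁(1−p̂₁)/n₁ + p̂₂(1−p̂₂)/n₂) = √(0.001445948 + 0.000342224) = 0.042287.
z* = 2.576 at the 99% level. Margin of error = 0.10893.
So the interval runs from 0.4376 to 0.6554.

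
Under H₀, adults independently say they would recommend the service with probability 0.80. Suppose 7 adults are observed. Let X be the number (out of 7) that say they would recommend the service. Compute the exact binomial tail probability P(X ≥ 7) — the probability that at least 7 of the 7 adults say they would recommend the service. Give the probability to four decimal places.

X is binomial with n = 7 and p = 0.80.
P(X ≥ 7) = C(7,7)·0.80^7·0.20^0.
= 0.209715 = 0.2097.

P = 0.2097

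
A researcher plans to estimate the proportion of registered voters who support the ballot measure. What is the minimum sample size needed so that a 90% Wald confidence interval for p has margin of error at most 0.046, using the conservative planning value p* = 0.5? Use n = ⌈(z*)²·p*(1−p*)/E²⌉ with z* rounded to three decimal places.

n = 320

z* = 1.645 at the 90% level.
p*(1−p*) = 0.2500.
(z*)²·p*(1−p*)/E² = 2.706025·0.2500/0.002116 = 319.710.
⌈319.710⌉ = 320.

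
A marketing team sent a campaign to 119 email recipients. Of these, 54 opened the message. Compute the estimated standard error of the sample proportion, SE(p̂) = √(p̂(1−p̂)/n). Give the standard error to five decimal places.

With x = 54 successes in n = 119, p̂ = 0.45378.
p̂(1−p̂) = 0.45378·0.54622 = 0.247864.
SE = √(0.247864/119) = 0.04564.

SE = 0.04564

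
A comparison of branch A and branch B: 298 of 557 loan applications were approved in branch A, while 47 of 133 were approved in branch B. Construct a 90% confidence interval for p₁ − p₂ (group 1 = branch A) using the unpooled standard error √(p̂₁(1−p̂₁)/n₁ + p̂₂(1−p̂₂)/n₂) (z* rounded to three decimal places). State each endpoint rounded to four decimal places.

p̂₁ = 298/557 = 0.53501, p̂₂ = 47/133 = 0.35338; p̂₁ − p̂₂ = 0.18163.
Unpooled SE = √(p̂₁(1−p̂₁)/n₁ + p̂₂(1−p̂₂)/n₂) = √(0.000446633 + 0.001718072) = 0.046526.
z* = 1.645 at the 90% level. Margin of error = 0.07654.
CI: 0.18163 ± 0.07654 = (0.1051, 0.2582).

(0.1051, 0.2582)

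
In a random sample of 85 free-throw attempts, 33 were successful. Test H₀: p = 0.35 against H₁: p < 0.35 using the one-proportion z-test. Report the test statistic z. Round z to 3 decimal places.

z = 0.739

The sample proportion is 33/85 = 0.38824.
Under H₀, SE = √(p₀(1−p₀)/n) = √(0.35·0.65/85) = √0.002676471 = 0.051735.
z = (p̂ − p₀)/SE = (0.38824 − 0.35)/0.051735 = 0.739.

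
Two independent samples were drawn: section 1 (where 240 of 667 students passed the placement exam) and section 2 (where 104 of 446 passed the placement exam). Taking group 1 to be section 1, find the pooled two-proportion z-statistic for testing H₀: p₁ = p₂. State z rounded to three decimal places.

p̂₁ = 240/667 = 0.35982, p̂₂ = 104/446 = 0.23318.
Pooling: p̂ = 344/1113 = 0.30907.
Pooled SE = √[0.2135475·0.00374140] ≈ 0.028266.
z = (p̂₁ − p̂₂)/SE = (0.35982 − 0.23318)/0.028266 = 0.12664/0.028266 = 4.480.

z = 4.480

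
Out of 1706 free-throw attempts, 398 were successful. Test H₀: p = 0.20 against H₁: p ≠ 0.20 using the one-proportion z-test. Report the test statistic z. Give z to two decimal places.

z = 3.44

With x = 398 successes in n = 1706, p̂ = 0.23329.
Under H₀, SE = √(p₀(1−p₀)/n) = √(0.20·0.80/1706) = √0.000093787 = 0.009684.
z = (0.23329 − 0.20)/0.009684 = 0.03329/0.009684 = 3.44.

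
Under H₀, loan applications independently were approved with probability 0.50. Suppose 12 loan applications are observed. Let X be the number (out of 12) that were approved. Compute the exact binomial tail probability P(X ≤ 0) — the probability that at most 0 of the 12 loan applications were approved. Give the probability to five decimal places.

X ~ Binomial(n=12, p=0.50).
P(X ≤ 0) = C(12,0)·0.50^0·0.50^12.
= 0.000244 = 0.00024.

P = 0.00024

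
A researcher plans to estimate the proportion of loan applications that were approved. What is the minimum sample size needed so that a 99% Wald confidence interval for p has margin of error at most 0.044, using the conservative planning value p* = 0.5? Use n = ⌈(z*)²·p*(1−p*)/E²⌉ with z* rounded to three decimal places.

For 99% confidence, z* = 2.576.
p*(1−p*) = 0.50·0.50 = 0.2500.
(z*)²·p*(1−p*)/E² = 6.635776·0.2500/0.001936 = 856.893.
⌈856.893⌉ = 857.

n = 857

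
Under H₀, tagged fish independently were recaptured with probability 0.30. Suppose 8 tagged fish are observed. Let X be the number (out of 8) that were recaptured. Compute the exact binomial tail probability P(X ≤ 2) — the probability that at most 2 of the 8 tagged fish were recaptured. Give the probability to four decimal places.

P = 0.5518

X is binomial with n = 8 and p = 0.30.
P(X ≤ 2) = C(8,0)·0.30^0·0.70^8 + C(8,1)·0.30^1·0.70^7 + C(8,2)·0.30^2·0.70^6.
= 0.057648 + 0.197650 + 0.296475 = 0.5518.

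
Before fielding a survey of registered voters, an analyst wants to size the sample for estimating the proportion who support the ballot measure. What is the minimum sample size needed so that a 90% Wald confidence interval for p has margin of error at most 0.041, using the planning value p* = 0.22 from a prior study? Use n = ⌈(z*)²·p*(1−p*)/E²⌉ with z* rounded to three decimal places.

z* = 1.645 at the 90% level.
p*(1−p*) = 0.22·0.78 = 0.1716.
Required n before rounding: 2.706025 × 0.1716 / 0.041² = 276.237.
Rounding up, n = 277.

n = 277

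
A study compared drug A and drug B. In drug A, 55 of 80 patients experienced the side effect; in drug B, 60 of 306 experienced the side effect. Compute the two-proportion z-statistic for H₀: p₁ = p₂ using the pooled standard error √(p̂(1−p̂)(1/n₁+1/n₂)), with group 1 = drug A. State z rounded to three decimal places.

Sample proportions: p̂₁ = 55/80 = 0.68750 and p̂₂ = 60/306 = 0.19608.
Pooling: p̂ = 115/386 = 0.29793.
Pooled SE = √[0.2091667·0.01576797] ≈ 0.057429.
z = (p̂₁ − p̂₂)/SE = (0.68750 − 0.19608)/0.057429 = 0.49142/0.057429 = 8.557.

z = 8.557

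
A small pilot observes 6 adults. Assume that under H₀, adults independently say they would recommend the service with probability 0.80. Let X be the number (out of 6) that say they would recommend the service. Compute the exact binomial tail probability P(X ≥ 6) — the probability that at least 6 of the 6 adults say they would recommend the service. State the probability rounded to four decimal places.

P = 0.2621

X ~ Binomial(n=6, p=0.80).
P(X ≥ 6) = C(6,6)·0.80^6·0.20^0.
= 0.262144 = 0.2621.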